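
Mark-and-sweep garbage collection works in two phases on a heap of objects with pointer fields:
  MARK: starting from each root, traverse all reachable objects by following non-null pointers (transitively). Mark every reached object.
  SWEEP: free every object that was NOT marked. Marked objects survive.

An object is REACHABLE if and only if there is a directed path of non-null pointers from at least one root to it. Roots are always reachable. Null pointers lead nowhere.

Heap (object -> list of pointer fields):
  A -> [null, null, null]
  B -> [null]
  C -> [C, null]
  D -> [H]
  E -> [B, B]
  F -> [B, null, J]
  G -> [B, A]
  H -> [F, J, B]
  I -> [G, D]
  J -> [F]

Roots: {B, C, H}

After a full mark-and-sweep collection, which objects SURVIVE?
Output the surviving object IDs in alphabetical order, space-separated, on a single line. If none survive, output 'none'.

Answer: B C F H J

Derivation:
Roots: B C H
Mark B: refs=null, marked=B
Mark C: refs=C null, marked=B C
Mark H: refs=F J B, marked=B C H
Mark F: refs=B null J, marked=B C F H
Mark J: refs=F, marked=B C F H J
Unmarked (collected): A D E G I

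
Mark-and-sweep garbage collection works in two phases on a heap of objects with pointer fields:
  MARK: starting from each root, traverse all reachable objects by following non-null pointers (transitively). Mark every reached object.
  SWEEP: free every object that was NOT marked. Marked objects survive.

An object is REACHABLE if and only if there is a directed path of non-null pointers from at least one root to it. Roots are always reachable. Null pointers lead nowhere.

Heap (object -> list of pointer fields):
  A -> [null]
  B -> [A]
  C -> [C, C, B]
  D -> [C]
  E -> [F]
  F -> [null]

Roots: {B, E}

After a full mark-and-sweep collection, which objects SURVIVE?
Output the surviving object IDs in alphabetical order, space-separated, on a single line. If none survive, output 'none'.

Answer: A B E F

Derivation:
Roots: B E
Mark B: refs=A, marked=B
Mark E: refs=F, marked=B E
Mark A: refs=null, marked=A B E
Mark F: refs=null, marked=A B E F
Unmarked (collected): C D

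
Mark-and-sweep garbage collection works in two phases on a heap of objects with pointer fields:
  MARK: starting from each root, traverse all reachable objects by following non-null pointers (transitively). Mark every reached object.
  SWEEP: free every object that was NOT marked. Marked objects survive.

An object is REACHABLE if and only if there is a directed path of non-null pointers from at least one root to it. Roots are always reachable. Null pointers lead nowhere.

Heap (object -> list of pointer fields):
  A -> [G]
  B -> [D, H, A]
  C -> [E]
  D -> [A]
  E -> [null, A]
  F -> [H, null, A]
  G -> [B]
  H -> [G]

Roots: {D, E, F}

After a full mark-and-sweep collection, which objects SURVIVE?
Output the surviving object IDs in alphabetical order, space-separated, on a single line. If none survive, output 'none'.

Roots: D E F
Mark D: refs=A, marked=D
Mark E: refs=null A, marked=D E
Mark F: refs=H null A, marked=D E F
Mark A: refs=G, marked=A D E F
Mark H: refs=G, marked=A D E F H
Mark G: refs=B, marked=A D E F G H
Mark B: refs=D H A, marked=A B D E F G H
Unmarked (collected): C

Answer: A B D E F G H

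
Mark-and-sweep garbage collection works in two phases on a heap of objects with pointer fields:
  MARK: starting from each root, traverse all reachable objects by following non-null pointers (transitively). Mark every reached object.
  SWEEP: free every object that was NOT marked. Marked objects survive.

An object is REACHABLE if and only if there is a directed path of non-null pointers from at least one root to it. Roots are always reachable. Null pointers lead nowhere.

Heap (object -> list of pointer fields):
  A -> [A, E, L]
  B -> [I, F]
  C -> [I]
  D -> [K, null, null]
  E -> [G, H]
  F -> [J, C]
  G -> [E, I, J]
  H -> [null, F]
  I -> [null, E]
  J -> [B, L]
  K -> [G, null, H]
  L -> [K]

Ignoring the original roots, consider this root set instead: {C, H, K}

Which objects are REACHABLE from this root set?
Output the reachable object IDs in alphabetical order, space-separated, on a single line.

Answer: B C E F G H I J K L

Derivation:
Roots: C H K
Mark C: refs=I, marked=C
Mark H: refs=null F, marked=C H
Mark K: refs=G null H, marked=C H K
Mark I: refs=null E, marked=C H I K
Mark F: refs=J C, marked=C F H I K
Mark G: refs=E I J, marked=C F G H I K
Mark E: refs=G H, marked=C E F G H I K
Mark J: refs=B L, marked=C E F G H I J K
Mark B: refs=I F, marked=B C E F G H I J K
Mark L: refs=K, marked=B C E F G H I J K L
Unmarked (collected): A D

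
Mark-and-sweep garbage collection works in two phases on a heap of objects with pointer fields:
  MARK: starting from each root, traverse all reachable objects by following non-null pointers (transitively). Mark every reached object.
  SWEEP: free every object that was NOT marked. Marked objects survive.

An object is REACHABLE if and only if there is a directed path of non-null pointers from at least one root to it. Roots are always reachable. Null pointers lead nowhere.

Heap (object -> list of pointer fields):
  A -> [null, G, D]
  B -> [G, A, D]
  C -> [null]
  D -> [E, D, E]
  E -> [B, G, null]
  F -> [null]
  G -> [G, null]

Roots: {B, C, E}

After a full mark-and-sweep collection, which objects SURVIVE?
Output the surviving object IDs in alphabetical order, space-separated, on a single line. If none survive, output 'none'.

Answer: A B C D E G

Derivation:
Roots: B C E
Mark B: refs=G A D, marked=B
Mark C: refs=null, marked=B C
Mark E: refs=B G null, marked=B C E
Mark G: refs=G null, marked=B C E G
Mark A: refs=null G D, marked=A B C E G
Mark D: refs=E D E, marked=A B C D E G
Unmarked (collected): F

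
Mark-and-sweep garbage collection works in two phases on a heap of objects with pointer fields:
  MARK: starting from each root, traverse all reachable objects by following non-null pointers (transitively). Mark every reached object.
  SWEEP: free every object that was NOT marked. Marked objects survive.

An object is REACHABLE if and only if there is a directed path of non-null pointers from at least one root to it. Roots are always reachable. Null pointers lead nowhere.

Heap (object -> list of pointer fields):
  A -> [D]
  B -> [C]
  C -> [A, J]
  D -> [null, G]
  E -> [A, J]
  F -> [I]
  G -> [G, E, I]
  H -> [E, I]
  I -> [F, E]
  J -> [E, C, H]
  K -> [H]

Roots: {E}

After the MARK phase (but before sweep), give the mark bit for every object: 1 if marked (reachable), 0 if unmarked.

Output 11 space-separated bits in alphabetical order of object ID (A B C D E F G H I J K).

Answer: 1 0 1 1 1 1 1 1 1 1 0

Derivation:
Roots: E
Mark E: refs=A J, marked=E
Mark A: refs=D, marked=A E
Mark J: refs=E C H, marked=A E J
Mark D: refs=null G, marked=A D E J
Mark C: refs=A J, marked=A C D E J
Mark H: refs=E I, marked=A C D E H J
Mark G: refs=G E I, marked=A C D E G H J
Mark I: refs=F E, marked=A C D E G H I J
Mark F: refs=I, marked=A C D E F G H I J
Unmarked (collected): B K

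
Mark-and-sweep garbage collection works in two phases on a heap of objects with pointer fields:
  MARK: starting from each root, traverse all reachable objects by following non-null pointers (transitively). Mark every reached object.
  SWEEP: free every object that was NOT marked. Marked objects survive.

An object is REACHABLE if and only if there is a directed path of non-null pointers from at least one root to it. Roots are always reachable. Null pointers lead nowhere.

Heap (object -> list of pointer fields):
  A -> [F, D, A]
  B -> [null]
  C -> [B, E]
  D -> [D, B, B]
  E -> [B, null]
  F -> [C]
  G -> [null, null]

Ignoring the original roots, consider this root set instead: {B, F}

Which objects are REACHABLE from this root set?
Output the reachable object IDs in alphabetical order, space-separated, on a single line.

Answer: B C E F

Derivation:
Roots: B F
Mark B: refs=null, marked=B
Mark F: refs=C, marked=B F
Mark C: refs=B E, marked=B C F
Mark E: refs=B null, marked=B C E F
Unmarked (collected): A D G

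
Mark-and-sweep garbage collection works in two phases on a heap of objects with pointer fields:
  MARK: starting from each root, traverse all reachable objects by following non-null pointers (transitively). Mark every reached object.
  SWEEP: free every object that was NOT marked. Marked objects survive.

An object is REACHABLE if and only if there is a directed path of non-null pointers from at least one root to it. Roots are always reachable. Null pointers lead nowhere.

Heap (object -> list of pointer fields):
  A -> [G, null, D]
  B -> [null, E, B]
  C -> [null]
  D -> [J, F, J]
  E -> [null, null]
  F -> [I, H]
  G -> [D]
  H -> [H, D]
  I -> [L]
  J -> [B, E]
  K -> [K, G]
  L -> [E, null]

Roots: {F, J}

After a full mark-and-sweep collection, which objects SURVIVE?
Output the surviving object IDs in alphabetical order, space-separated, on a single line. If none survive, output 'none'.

Answer: B D E F H I J L

Derivation:
Roots: F J
Mark F: refs=I H, marked=F
Mark J: refs=B E, marked=F J
Mark I: refs=L, marked=F I J
Mark H: refs=H D, marked=F H I J
Mark B: refs=null E B, marked=B F H I J
Mark E: refs=null null, marked=B E F H I J
Mark L: refs=E null, marked=B E F H I J L
Mark D: refs=J F J, marked=B D E F H I J L
Unmarked (collected): A C G K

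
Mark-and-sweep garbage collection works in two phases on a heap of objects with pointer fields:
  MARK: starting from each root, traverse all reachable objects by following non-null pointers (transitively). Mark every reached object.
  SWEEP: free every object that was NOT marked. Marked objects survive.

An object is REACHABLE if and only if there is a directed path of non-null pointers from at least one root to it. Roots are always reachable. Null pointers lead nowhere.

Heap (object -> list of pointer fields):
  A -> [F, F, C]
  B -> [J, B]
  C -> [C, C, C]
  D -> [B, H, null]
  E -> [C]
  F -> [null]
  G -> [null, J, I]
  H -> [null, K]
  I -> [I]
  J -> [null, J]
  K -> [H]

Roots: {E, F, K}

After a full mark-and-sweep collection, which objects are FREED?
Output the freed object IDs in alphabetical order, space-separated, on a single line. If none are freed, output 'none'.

Answer: A B D G I J

Derivation:
Roots: E F K
Mark E: refs=C, marked=E
Mark F: refs=null, marked=E F
Mark K: refs=H, marked=E F K
Mark C: refs=C C C, marked=C E F K
Mark H: refs=null K, marked=C E F H K
Unmarked (collected): A B D G I J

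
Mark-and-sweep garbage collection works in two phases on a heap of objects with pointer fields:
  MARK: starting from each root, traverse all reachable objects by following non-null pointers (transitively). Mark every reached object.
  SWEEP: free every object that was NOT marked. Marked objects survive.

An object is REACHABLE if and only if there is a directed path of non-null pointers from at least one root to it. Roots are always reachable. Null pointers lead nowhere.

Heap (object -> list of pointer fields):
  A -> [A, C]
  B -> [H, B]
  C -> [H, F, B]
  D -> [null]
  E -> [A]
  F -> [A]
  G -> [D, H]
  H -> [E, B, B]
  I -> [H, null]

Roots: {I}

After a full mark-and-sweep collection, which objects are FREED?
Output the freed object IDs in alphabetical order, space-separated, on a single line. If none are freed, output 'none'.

Answer: D G

Derivation:
Roots: I
Mark I: refs=H null, marked=I
Mark H: refs=E B B, marked=H I
Mark E: refs=A, marked=E H I
Mark B: refs=H B, marked=B E H I
Mark A: refs=A C, marked=A B E H I
Mark C: refs=H F B, marked=A B C E H I
Mark F: refs=A, marked=A B C E F H I
Unmarked (collected): D G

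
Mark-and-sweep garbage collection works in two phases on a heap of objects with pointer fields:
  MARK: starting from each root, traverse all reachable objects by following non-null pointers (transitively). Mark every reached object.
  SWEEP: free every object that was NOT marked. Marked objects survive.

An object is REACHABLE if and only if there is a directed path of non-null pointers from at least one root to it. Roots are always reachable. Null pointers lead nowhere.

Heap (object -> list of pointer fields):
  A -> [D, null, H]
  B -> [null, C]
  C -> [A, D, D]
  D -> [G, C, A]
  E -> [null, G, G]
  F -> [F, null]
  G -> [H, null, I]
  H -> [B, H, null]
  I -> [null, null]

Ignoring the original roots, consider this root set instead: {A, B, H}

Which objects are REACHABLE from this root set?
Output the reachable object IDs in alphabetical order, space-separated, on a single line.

Roots: A B H
Mark A: refs=D null H, marked=A
Mark B: refs=null C, marked=A B
Mark H: refs=B H null, marked=A B H
Mark D: refs=G C A, marked=A B D H
Mark C: refs=A D D, marked=A B C D H
Mark G: refs=H null I, marked=A B C D G H
Mark I: refs=null null, marked=A B C D G H I
Unmarked (collected): E F

Answer: A B C D G H I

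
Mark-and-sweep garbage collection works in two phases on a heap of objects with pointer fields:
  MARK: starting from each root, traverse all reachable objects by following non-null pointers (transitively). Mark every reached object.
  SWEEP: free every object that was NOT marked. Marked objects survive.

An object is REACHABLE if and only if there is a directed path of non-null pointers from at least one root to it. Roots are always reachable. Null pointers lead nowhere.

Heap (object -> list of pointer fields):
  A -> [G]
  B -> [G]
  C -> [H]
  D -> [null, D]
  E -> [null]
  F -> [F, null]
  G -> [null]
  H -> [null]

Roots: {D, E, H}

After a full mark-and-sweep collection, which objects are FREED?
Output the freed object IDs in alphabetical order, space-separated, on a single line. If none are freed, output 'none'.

Answer: A B C F G

Derivation:
Roots: D E H
Mark D: refs=null D, marked=D
Mark E: refs=null, marked=D E
Mark H: refs=null, marked=D E H
Unmarked (collected): A B C F G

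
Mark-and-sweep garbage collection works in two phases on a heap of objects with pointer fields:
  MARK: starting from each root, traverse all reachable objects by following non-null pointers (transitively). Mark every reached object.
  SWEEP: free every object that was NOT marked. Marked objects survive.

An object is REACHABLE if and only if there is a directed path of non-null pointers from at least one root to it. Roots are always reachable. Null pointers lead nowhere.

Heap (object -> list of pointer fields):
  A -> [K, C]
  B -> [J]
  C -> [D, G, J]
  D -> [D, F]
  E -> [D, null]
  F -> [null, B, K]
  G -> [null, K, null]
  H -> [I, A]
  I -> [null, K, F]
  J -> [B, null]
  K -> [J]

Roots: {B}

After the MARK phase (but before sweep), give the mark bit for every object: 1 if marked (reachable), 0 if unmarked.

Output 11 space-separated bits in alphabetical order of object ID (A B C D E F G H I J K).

Answer: 0 1 0 0 0 0 0 0 0 1 0

Derivation:
Roots: B
Mark B: refs=J, marked=B
Mark J: refs=B null, marked=B J
Unmarked (collected): A C D E F G H I K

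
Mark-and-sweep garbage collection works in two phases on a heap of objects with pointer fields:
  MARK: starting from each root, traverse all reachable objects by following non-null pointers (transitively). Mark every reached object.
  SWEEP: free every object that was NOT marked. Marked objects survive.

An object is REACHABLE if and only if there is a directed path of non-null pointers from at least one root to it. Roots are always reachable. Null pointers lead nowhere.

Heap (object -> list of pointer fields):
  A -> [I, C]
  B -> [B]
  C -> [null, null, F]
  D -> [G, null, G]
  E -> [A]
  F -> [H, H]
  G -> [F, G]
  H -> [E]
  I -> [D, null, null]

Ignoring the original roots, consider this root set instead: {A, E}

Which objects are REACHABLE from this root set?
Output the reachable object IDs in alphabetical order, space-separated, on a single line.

Roots: A E
Mark A: refs=I C, marked=A
Mark E: refs=A, marked=A E
Mark I: refs=D null null, marked=A E I
Mark C: refs=null null F, marked=A C E I
Mark D: refs=G null G, marked=A C D E I
Mark F: refs=H H, marked=A C D E F I
Mark G: refs=F G, marked=A C D E F G I
Mark H: refs=E, marked=A C D E F G H I
Unmarked (collected): B

Answer: A C D E F G H I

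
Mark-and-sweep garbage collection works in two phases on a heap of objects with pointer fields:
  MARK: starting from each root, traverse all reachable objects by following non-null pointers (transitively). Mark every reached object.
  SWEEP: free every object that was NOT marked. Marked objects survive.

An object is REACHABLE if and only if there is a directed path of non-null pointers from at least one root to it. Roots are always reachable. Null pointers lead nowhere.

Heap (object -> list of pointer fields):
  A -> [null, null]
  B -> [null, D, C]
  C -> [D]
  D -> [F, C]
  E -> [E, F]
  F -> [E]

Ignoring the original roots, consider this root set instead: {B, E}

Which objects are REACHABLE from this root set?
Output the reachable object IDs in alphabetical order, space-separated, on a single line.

Roots: B E
Mark B: refs=null D C, marked=B
Mark E: refs=E F, marked=B E
Mark D: refs=F C, marked=B D E
Mark C: refs=D, marked=B C D E
Mark F: refs=E, marked=B C D E F
Unmarked (collected): A

Answer: B C D E F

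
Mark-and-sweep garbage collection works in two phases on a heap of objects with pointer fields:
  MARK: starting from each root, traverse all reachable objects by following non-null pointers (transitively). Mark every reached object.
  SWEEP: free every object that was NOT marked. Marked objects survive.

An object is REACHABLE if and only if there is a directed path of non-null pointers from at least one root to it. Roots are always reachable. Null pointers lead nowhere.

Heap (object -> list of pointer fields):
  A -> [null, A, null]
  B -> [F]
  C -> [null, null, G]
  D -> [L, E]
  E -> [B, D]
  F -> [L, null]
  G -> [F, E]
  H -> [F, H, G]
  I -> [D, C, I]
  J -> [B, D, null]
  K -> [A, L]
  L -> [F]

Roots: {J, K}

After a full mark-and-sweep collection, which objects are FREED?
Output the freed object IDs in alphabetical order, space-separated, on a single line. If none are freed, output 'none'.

Roots: J K
Mark J: refs=B D null, marked=J
Mark K: refs=A L, marked=J K
Mark B: refs=F, marked=B J K
Mark D: refs=L E, marked=B D J K
Mark A: refs=null A null, marked=A B D J K
Mark L: refs=F, marked=A B D J K L
Mark F: refs=L null, marked=A B D F J K L
Mark E: refs=B D, marked=A B D E F J K L
Unmarked (collected): C G H I

Answer: C G H I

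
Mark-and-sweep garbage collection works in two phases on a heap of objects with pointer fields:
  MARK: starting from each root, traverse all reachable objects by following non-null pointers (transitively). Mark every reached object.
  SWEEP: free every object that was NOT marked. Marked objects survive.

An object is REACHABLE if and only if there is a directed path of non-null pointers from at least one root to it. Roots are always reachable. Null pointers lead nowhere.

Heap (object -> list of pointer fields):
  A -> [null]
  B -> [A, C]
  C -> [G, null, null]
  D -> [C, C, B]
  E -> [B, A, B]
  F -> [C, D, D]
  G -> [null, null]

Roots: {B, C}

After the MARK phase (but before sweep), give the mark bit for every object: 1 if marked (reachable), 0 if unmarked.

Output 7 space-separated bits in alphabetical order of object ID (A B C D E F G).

Answer: 1 1 1 0 0 0 1

Derivation:
Roots: B C
Mark B: refs=A C, marked=B
Mark C: refs=G null null, marked=B C
Mark A: refs=null, marked=A B C
Mark G: refs=null null, marked=A B C G
Unmarked (collected): D E F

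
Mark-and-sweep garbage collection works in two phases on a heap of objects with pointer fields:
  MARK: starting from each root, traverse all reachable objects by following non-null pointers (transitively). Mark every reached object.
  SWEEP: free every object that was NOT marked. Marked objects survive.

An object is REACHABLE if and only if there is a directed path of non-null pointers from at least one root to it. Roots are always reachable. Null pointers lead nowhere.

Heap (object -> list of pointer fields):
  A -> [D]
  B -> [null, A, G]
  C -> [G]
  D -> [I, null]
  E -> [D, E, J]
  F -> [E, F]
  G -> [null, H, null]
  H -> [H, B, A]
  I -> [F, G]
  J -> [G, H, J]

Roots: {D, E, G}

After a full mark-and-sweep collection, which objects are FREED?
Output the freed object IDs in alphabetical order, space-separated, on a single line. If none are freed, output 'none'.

Roots: D E G
Mark D: refs=I null, marked=D
Mark E: refs=D E J, marked=D E
Mark G: refs=null H null, marked=D E G
Mark I: refs=F G, marked=D E G I
Mark J: refs=G H J, marked=D E G I J
Mark H: refs=H B A, marked=D E G H I J
Mark F: refs=E F, marked=D E F G H I J
Mark B: refs=null A G, marked=B D E F G H I J
Mark A: refs=D, marked=A B D E F G H I J
Unmarked (collected): C

Answer: C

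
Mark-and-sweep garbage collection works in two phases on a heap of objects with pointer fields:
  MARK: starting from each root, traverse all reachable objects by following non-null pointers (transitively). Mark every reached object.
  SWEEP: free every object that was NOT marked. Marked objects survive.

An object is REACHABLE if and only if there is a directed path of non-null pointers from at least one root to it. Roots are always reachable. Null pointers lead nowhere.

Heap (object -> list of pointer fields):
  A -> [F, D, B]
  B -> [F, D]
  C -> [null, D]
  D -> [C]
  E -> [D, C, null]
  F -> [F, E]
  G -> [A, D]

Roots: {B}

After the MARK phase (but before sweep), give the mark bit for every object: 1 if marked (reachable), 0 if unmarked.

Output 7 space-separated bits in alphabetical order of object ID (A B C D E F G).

Roots: B
Mark B: refs=F D, marked=B
Mark F: refs=F E, marked=B F
Mark D: refs=C, marked=B D F
Mark E: refs=D C null, marked=B D E F
Mark C: refs=null D, marked=B C D E F
Unmarked (collected): A G

Answer: 0 1 1 1 1 1 0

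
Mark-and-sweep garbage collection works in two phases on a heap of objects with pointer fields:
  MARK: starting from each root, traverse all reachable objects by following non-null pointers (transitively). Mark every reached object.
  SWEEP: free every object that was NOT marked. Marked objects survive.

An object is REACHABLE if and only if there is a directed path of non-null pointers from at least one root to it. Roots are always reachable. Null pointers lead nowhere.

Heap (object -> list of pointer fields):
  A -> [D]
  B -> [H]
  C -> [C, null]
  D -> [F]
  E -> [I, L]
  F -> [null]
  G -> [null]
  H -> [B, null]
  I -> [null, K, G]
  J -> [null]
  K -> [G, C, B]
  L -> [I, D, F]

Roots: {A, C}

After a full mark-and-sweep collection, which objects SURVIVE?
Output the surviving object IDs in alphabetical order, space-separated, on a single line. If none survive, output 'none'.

Answer: A C D F

Derivation:
Roots: A C
Mark A: refs=D, marked=A
Mark C: refs=C null, marked=A C
Mark D: refs=F, marked=A C D
Mark F: refs=null, marked=A C D F
Unmarked (collected): B E G H I J K L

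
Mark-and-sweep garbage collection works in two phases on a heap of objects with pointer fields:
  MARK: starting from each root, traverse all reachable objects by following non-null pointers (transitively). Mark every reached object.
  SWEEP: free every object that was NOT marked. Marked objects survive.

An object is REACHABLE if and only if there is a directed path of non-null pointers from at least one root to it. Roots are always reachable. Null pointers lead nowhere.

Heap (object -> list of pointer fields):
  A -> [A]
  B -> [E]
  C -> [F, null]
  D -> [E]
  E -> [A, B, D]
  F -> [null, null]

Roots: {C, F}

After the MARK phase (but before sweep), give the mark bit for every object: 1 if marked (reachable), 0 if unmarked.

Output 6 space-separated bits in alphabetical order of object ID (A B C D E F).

Answer: 0 0 1 0 0 1

Derivation:
Roots: C F
Mark C: refs=F null, marked=C
Mark F: refs=null null, marked=C F
Unmarked (collected): A B D E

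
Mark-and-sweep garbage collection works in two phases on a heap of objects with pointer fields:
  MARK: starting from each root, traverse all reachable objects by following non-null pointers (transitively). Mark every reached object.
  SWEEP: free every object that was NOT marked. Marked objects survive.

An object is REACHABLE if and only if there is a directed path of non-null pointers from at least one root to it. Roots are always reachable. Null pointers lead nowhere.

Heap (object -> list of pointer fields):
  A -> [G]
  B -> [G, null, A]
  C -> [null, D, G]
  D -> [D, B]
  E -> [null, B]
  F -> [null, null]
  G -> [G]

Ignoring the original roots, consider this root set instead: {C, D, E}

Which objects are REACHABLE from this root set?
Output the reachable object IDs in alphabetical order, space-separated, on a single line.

Roots: C D E
Mark C: refs=null D G, marked=C
Mark D: refs=D B, marked=C D
Mark E: refs=null B, marked=C D E
Mark G: refs=G, marked=C D E G
Mark B: refs=G null A, marked=B C D E G
Mark A: refs=G, marked=A B C D E G
Unmarked (collected): F

Answer: A B C D E G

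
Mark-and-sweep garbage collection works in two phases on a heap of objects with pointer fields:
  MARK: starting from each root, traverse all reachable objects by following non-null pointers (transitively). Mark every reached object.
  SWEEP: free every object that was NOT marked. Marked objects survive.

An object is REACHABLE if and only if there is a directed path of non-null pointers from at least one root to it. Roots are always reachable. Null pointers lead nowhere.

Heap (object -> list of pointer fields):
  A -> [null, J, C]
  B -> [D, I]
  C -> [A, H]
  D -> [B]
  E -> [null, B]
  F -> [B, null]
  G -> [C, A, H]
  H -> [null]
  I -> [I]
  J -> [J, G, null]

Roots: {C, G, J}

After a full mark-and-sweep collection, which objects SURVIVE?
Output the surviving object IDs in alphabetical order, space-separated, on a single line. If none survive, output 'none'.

Answer: A C G H J

Derivation:
Roots: C G J
Mark C: refs=A H, marked=C
Mark G: refs=C A H, marked=C G
Mark J: refs=J G null, marked=C G J
Mark A: refs=null J C, marked=A C G J
Mark H: refs=null, marked=A C G H J
Unmarked (collected): B D E F I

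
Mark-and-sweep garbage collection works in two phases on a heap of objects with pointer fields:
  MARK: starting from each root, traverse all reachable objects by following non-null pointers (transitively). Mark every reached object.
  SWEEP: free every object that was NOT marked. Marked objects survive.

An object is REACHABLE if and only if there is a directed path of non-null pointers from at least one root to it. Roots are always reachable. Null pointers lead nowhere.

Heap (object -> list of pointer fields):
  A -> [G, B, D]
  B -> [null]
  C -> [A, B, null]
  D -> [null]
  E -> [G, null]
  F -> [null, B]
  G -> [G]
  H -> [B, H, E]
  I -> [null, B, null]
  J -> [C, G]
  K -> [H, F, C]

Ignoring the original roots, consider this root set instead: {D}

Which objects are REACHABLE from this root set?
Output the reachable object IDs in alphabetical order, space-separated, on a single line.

Roots: D
Mark D: refs=null, marked=D
Unmarked (collected): A B C E F G H I J K

Answer: D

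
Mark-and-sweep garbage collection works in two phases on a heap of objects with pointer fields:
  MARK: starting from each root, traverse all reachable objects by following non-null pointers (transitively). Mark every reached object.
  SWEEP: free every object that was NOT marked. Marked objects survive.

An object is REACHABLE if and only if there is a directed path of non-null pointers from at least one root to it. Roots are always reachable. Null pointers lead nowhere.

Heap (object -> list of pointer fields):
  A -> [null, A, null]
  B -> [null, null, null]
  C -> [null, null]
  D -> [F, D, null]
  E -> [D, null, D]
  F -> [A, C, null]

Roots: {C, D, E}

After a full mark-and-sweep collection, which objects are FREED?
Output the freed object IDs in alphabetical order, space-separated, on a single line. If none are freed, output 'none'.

Answer: B

Derivation:
Roots: C D E
Mark C: refs=null null, marked=C
Mark D: refs=F D null, marked=C D
Mark E: refs=D null D, marked=C D E
Mark F: refs=A C null, marked=C D E F
Mark A: refs=null A null, marked=A C D E F
Unmarked (collected): B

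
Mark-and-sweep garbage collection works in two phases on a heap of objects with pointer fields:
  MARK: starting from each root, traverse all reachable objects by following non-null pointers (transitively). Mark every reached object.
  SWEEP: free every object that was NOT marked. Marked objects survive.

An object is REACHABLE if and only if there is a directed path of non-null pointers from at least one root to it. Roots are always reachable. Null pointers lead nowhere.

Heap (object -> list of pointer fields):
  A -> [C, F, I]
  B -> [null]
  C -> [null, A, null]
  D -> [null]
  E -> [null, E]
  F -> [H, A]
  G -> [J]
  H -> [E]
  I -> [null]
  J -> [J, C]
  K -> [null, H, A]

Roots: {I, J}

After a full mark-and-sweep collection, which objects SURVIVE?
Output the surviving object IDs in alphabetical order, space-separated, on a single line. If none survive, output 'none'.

Answer: A C E F H I J

Derivation:
Roots: I J
Mark I: refs=null, marked=I
Mark J: refs=J C, marked=I J
Mark C: refs=null A null, marked=C I J
Mark A: refs=C F I, marked=A C I J
Mark F: refs=H A, marked=A C F I J
Mark H: refs=E, marked=A C F H I J
Mark E: refs=null E, marked=A C E F H I J
Unmarked (collected): B D G K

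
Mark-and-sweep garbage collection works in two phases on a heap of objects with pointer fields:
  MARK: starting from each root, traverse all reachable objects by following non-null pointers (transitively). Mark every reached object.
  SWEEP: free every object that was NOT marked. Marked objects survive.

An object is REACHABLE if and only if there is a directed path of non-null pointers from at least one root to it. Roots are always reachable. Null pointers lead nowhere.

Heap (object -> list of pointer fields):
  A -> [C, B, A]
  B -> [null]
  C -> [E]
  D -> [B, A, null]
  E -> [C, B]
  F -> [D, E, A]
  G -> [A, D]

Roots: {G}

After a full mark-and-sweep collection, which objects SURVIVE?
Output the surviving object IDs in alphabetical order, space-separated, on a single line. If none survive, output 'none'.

Roots: G
Mark G: refs=A D, marked=G
Mark A: refs=C B A, marked=A G
Mark D: refs=B A null, marked=A D G
Mark C: refs=E, marked=A C D G
Mark B: refs=null, marked=A B C D G
Mark E: refs=C B, marked=A B C D E G
Unmarked (collected): F

Answer: A B C D E G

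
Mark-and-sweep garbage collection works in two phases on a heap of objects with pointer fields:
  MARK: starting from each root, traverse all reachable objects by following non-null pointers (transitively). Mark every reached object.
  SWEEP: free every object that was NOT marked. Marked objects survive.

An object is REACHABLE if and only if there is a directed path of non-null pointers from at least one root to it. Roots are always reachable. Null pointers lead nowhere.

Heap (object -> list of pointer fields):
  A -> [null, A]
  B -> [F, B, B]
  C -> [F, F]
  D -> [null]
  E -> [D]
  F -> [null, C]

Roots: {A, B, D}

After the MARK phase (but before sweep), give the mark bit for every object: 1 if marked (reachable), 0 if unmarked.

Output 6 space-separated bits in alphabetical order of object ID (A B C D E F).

Answer: 1 1 1 1 0 1

Derivation:
Roots: A B D
Mark A: refs=null A, marked=A
Mark B: refs=F B B, marked=A B
Mark D: refs=null, marked=A B D
Mark F: refs=null C, marked=A B D F
Mark C: refs=F F, marked=A B C D F
Unmarked (collected): E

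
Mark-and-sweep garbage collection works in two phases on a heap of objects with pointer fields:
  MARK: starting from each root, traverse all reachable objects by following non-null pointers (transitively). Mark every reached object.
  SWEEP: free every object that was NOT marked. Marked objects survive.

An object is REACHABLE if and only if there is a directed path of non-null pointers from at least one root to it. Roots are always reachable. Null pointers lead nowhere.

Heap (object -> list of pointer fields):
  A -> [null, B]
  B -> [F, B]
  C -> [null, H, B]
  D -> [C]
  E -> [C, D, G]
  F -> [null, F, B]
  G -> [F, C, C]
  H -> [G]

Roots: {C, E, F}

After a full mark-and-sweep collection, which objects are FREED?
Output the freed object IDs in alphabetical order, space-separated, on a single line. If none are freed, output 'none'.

Roots: C E F
Mark C: refs=null H B, marked=C
Mark E: refs=C D G, marked=C E
Mark F: refs=null F B, marked=C E F
Mark H: refs=G, marked=C E F H
Mark B: refs=F B, marked=B C E F H
Mark D: refs=C, marked=B C D E F H
Mark G: refs=F C C, marked=B C D E F G H
Unmarked (collected): A

Answer: A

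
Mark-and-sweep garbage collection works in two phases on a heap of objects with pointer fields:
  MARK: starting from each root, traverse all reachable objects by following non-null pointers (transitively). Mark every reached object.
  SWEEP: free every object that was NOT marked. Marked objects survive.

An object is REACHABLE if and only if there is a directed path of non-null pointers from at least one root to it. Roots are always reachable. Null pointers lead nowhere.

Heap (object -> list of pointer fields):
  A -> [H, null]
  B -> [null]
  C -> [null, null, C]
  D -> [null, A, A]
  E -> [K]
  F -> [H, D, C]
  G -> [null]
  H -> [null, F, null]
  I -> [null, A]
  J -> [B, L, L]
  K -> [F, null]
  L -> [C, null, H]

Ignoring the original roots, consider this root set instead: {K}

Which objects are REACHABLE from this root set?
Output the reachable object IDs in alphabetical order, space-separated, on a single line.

Roots: K
Mark K: refs=F null, marked=K
Mark F: refs=H D C, marked=F K
Mark H: refs=null F null, marked=F H K
Mark D: refs=null A A, marked=D F H K
Mark C: refs=null null C, marked=C D F H K
Mark A: refs=H null, marked=A C D F H K
Unmarked (collected): B E G I J L

Answer: A C D F H K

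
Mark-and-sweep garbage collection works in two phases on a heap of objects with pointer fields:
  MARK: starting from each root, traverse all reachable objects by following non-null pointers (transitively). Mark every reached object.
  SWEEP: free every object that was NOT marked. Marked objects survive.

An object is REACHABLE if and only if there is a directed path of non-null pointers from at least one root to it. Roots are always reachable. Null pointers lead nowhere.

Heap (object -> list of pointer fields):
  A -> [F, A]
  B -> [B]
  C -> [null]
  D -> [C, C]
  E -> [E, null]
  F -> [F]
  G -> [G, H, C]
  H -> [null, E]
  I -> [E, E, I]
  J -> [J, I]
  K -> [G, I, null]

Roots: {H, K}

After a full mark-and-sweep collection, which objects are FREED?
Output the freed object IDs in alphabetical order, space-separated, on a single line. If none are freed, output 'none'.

Roots: H K
Mark H: refs=null E, marked=H
Mark K: refs=G I null, marked=H K
Mark E: refs=E null, marked=E H K
Mark G: refs=G H C, marked=E G H K
Mark I: refs=E E I, marked=E G H I K
Mark C: refs=null, marked=C E G H I K
Unmarked (collected): A B D F J

Answer: A B D F J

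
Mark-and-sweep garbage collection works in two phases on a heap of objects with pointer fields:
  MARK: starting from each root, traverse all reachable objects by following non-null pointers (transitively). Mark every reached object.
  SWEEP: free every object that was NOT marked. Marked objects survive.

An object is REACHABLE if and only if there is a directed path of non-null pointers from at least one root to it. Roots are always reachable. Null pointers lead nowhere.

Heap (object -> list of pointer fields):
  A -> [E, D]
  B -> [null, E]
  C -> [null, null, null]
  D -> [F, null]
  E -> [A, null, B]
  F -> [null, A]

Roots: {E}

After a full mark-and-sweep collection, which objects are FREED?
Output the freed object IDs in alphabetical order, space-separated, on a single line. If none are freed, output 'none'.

Roots: E
Mark E: refs=A null B, marked=E
Mark A: refs=E D, marked=A E
Mark B: refs=null E, marked=A B E
Mark D: refs=F null, marked=A B D E
Mark F: refs=null A, marked=A B D E F
Unmarked (collected): C

Answer: C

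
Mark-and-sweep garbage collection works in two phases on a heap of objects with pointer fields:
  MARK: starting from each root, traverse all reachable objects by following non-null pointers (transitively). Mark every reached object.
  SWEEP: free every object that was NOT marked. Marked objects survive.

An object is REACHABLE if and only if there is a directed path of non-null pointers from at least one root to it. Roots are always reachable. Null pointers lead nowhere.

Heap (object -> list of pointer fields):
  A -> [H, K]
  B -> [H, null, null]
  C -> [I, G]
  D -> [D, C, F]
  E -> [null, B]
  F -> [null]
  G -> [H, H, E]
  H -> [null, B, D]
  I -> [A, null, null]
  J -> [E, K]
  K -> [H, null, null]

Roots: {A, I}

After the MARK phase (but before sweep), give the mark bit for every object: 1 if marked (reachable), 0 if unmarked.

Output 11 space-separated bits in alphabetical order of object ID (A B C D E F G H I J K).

Roots: A I
Mark A: refs=H K, marked=A
Mark I: refs=A null null, marked=A I
Mark H: refs=null B D, marked=A H I
Mark K: refs=H null null, marked=A H I K
Mark B: refs=H null null, marked=A B H I K
Mark D: refs=D C F, marked=A B D H I K
Mark C: refs=I G, marked=A B C D H I K
Mark F: refs=null, marked=A B C D F H I K
Mark G: refs=H H E, marked=A B C D F G H I K
Mark E: refs=null B, marked=A B C D E F G H I K
Unmarked (collected): J

Answer: 1 1 1 1 1 1 1 1 1 0 1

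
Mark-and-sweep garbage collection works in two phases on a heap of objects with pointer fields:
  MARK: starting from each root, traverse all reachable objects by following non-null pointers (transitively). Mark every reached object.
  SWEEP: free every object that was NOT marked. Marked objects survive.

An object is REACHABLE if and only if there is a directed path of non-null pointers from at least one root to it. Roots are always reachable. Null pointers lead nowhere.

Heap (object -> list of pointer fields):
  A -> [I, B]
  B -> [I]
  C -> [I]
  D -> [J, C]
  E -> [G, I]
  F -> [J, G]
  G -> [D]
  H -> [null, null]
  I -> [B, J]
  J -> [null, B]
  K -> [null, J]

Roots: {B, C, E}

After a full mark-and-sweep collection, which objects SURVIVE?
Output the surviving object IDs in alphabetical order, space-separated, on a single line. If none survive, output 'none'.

Answer: B C D E G I J

Derivation:
Roots: B C E
Mark B: refs=I, marked=B
Mark C: refs=I, marked=B C
Mark E: refs=G I, marked=B C E
Mark I: refs=B J, marked=B C E I
Mark G: refs=D, marked=B C E G I
Mark J: refs=null B, marked=B C E G I J
Mark D: refs=J C, marked=B C D E G I J
Unmarked (collected): A F H K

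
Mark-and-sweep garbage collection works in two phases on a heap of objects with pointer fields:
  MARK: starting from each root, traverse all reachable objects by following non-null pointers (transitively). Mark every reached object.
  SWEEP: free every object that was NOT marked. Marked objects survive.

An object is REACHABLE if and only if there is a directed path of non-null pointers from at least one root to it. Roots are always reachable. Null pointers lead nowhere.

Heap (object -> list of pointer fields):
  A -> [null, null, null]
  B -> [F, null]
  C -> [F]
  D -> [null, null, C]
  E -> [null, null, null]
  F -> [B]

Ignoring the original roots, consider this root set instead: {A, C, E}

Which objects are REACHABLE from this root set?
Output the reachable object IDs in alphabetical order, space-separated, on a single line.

Answer: A B C E F

Derivation:
Roots: A C E
Mark A: refs=null null null, marked=A
Mark C: refs=F, marked=A C
Mark E: refs=null null null, marked=A C E
Mark F: refs=B, marked=A C E F
Mark B: refs=F null, marked=A B C E F
Unmarked (collected): D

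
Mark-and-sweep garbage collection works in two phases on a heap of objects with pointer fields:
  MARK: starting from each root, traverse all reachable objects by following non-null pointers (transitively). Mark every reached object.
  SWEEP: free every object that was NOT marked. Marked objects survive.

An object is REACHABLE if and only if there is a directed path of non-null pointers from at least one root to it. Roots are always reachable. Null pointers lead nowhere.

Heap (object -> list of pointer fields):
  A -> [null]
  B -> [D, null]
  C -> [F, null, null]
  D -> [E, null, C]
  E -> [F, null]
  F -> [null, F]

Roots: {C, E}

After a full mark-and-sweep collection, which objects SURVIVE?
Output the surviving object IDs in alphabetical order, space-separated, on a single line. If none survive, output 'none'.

Roots: C E
Mark C: refs=F null null, marked=C
Mark E: refs=F null, marked=C E
Mark F: refs=null F, marked=C E F
Unmarked (collected): A B D

Answer: C E F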